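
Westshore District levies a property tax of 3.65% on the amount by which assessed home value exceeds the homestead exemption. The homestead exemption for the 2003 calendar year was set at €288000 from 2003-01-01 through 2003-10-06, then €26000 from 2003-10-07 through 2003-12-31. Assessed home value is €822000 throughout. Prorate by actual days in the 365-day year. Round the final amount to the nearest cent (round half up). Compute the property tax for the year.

€21744.20

2003-01-01 to 2003-10-06: 279 days, exemption €288000 → (€822000 − €288000) × 3.65% × 279/365 = €14898.6000
2003-10-07 to 2003-12-31: 86 days, exemption €26000 → (€822000 − €26000) × 3.65% × 86/365 = €6845.6000
Total = €21744.2000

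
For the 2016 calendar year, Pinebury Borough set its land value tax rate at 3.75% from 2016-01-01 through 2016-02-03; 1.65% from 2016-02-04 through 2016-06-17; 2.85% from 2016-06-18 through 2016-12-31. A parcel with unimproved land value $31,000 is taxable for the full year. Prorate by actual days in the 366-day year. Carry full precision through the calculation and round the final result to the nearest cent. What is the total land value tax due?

$772.20

2016-01-01 to 2016-02-03: 34 days at 3.75% → $31,000 × 3.75% × 34/366 = $107.9918
2016-02-04 to 2016-06-17: 135 days at 1.65% → $31,000 × 1.65% × 135/366 = $188.6680
2016-06-18 to 2016-12-31: 197 days at 2.85% → $31,000 × 2.85% × 197/366 = $475.5451
Total = $772.2049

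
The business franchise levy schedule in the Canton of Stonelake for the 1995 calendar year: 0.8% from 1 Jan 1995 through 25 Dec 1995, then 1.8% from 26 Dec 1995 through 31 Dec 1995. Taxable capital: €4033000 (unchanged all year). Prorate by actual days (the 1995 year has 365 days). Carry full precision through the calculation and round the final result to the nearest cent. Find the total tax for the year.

€32926.96

1 Jan – 25 Dec 1995: 359 days at 0.8% → €4033000 × 0.8% × 359/365 = €31733.6329
26 Dec – 31 Dec 1995: 6 days at 1.8% → €4033000 × 1.8% × 6/365 = €1193.3260
Total = €32926.9589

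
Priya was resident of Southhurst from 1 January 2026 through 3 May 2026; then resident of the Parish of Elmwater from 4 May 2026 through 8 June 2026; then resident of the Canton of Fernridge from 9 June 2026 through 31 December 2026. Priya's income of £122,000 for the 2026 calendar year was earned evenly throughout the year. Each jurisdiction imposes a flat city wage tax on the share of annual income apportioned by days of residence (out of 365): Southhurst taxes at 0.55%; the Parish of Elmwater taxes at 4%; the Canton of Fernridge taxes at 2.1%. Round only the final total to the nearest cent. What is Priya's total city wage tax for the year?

Southhurst, 1 January – 3 May 2026: 123 days → £122,000 × 0.55% × 123/365 = £226.1178
The Parish of Elmwater, 4 May – 8 June 2026: 36 days → £122,000 × 4% × 36/365 = £481.3151
The Canton of Fernridge, 9 June – 31 December 2026: 206 days → £122,000 × 2.1% × 206/365 = £1,445.9507
Total = £2,153.3836

£2,153.38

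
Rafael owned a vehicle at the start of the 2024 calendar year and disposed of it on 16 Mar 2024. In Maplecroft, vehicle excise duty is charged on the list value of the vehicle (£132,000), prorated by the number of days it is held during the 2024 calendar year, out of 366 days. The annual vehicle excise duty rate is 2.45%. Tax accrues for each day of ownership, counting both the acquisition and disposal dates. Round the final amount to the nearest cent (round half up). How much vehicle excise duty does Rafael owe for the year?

£671.54

Days held (1 Jan – 16 Mar 2024): 76 out of 366
Tax = £132,000 × 2.45% × 76/366 = £671.5410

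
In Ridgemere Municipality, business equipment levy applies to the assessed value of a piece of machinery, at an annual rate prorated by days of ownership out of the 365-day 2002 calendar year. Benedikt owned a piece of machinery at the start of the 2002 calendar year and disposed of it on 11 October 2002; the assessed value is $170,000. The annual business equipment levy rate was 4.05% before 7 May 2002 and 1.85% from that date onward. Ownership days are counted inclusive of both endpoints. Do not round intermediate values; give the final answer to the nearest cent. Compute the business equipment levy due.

$3,738.14

1 January – 6 May 2002: 126 days at 4.05% → $170,000 × 4.05% × 126/365 = $2,376.7397
7 May – 11 October 2002: 158 days at 1.85% → $170,000 × 1.85% × 158/365 = $1,361.3973
Total = $3,738.1370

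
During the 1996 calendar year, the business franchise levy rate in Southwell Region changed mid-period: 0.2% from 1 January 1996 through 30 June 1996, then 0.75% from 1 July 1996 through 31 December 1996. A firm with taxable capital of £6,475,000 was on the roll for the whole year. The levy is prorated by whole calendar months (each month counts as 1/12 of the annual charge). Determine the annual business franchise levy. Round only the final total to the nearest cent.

£30,756.25

1 January – 30 June 1996: 6 months at 0.2% → £6,475,000 × 0.2% × 6/12 = £6,475.0000
1 July – 31 December 1996: 6 months at 0.75% → £6,475,000 × 0.75% × 6/12 = £24,281.2500
Total = £30,756.2500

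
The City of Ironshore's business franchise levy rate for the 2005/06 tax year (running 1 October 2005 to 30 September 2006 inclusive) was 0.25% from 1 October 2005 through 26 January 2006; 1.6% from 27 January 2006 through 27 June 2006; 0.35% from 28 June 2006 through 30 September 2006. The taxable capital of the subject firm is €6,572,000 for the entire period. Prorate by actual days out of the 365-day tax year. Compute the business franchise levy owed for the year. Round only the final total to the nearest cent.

€55,087.76

1 October 2005 – 26 January 2006: 118 days at 0.25% → €6,572,000 × 0.25% × 118/365 = €5,311.6164
27 January – 27 June 2006: 152 days at 1.6% → €6,572,000 × 1.6% × 152/365 = €43,789.3260
28 June – 30 September 2006: 95 days at 0.35% → €6,572,000 × 0.35% × 95/365 = €5,986.8219
Total = €55,087.7644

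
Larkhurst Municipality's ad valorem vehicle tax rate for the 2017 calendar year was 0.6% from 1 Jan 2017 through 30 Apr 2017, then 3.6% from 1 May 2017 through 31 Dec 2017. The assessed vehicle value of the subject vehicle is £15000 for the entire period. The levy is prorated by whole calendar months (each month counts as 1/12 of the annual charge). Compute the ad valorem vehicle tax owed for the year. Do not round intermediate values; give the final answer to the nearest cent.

1 Jan – 30 Apr 2017: 4 months at 0.6% → £15000 × 0.6% × 4/12 = £30.0000
1 May – 31 Dec 2017: 8 months at 3.6% → £15000 × 3.6% × 8/12 = £360.0000
Total = £390.0000

£390.00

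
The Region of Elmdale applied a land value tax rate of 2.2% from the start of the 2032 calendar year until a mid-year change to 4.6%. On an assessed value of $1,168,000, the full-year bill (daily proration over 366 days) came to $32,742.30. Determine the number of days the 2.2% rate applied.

Let d = days at the first rate; then 366 − d days at the second rate.
$1,168,000 × [2.2%·d + 4.6%·(366−d)] / 366 = $32,742.30
Solving gives d = 274, so the new rate took effect on 1 October 2032.

274 days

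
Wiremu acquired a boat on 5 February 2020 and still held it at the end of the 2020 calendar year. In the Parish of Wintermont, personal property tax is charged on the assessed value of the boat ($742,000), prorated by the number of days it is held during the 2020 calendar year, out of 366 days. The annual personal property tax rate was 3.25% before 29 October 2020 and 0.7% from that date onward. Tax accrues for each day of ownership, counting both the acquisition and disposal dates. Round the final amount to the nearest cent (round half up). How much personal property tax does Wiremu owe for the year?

5 February – 28 October 2020: 267 days at 3.25% → $742,000 × 3.25% × 267/366 = $17,592.0902
29 October – 31 December 2020: 64 days at 0.7% → $742,000 × 0.7% × 64/366 = $908.2404
Total = $18,500.3306

$18,500.33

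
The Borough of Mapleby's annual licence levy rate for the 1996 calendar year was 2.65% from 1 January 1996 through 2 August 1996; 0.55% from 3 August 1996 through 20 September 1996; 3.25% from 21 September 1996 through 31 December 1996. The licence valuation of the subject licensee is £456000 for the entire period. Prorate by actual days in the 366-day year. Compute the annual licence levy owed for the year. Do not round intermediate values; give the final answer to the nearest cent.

£11564.46

1 January – 2 August 1996: 215 days at 2.65% → £456000 × 2.65% × 215/366 = £7098.5246
3 August – 20 September 1996: 49 days at 0.55% → £456000 × 0.55% × 49/366 = £335.7705
21 September – 31 December 1996: 102 days at 3.25% → £456000 × 3.25% × 102/366 = £4130.1639
Total = £11564.4590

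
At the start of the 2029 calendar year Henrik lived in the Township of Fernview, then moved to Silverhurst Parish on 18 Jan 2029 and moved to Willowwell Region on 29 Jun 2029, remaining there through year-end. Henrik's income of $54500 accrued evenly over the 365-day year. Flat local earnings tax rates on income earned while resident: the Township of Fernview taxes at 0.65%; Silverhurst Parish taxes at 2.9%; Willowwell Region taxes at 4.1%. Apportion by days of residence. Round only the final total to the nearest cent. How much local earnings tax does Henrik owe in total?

$1856.66

The Township of Fernview, 1 Jan – 17 Jan 2029: 17 days → $54500 × 0.65% × 17/365 = $16.4993
Silverhurst Parish, 18 Jan – 28 Jun 2029: 162 days → $54500 × 2.9% × 162/365 = $701.4822
Willowwell Region, 29 Jun – 31 Dec 2029: 186 days → $54500 × 4.1% × 186/365 = $1138.6767
Total = $1856.6582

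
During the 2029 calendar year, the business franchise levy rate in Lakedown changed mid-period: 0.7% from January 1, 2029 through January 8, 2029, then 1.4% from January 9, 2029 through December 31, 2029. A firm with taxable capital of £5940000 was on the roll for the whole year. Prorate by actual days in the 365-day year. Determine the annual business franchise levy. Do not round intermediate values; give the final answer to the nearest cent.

£82248.66

January 1 – January 8, 2029: 8 days at 0.7% → £5940000 × 0.7% × 8/365 = £911.3425
January 9 – December 31, 2029: 357 days at 1.4% → £5940000 × 1.4% × 357/365 = £81337.3151
Total = £82248.6575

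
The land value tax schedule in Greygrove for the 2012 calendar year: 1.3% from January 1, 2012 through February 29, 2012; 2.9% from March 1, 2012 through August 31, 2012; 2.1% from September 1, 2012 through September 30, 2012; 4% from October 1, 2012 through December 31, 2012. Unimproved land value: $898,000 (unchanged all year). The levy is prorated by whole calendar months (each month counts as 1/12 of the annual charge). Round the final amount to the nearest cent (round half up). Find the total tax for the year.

$25,518.17

January 1 – February 29, 2012: 2 months at 1.3% → $898,000 × 1.3% × 2/12 = $1,945.6667
March 1 – August 31, 2012: 6 months at 2.9% → $898,000 × 2.9% × 6/12 = $13,021.0000
September 1 – September 30, 2012: 1 month at 2.1% → $898,000 × 2.1% × 1/12 = $1,571.5000
October 1 – December 31, 2012: 3 months at 4% → $898,000 × 4% × 3/12 = $8,980.0000
Total = $25,518.1667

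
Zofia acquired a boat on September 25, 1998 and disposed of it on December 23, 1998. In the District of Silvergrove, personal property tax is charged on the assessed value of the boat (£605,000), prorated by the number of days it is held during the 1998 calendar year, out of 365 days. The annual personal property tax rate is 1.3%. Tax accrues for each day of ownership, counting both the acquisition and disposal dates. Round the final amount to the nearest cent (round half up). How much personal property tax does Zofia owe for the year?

£1,939.32

Days held (September 25 – December 23, 1998): 90 out of 365
Tax = £605,000 × 1.3% × 90/365 = £1,939.3151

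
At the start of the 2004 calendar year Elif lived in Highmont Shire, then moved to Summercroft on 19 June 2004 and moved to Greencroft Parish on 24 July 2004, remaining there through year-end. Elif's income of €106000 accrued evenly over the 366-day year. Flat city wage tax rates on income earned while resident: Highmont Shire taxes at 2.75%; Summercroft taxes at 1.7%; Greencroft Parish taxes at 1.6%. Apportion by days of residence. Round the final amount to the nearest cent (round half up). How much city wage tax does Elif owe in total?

Highmont Shire, 1 January – 18 June 2004: 170 days → €106000 × 2.75% × 170/366 = €1353.9617
Summercroft, 19 June – 23 July 2004: 35 days → €106000 × 1.7% × 35/366 = €172.3224
Greencroft Parish, 24 July – 31 December 2004: 161 days → €106000 × 1.6% × 161/366 = €746.0546
Total = €2272.3388

€2272.34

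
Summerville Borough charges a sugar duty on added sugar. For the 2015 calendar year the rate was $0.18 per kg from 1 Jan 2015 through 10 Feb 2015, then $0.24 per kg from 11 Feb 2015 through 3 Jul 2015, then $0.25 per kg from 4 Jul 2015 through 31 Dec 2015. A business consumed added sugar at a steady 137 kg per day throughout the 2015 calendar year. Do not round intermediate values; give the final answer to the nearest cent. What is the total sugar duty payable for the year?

1 Jan – 10 Feb 2015: 41 days × 137 kg/day = 5,617 kg at $0.18/kg → $1,011.06
11 Feb – 3 Jul 2015: 143 days × 137 kg/day = 19,591 kg at $0.24/kg → $4,701.84
4 Jul – 31 Dec 2015: 181 days × 137 kg/day = 24,797 kg at $0.25/kg → $6,199.25

$11,912.15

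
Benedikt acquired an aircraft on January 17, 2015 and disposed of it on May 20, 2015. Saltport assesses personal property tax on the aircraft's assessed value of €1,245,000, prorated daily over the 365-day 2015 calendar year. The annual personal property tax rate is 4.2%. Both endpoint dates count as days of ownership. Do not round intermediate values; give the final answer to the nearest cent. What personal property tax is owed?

Days held (January 17 – May 20, 2015): 124 out of 365
Tax = €1,245,000 × 4.2% × 124/365 = €17,764.2740

€17,764.27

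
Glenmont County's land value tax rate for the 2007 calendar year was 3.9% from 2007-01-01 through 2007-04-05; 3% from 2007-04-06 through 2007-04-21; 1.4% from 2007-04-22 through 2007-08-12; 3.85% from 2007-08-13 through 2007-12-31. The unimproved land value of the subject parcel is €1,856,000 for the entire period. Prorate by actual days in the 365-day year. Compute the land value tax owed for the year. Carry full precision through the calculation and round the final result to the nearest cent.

€56,928.35

2007-01-01 to 2007-04-05: 95 days at 3.9% → €1,856,000 × 3.9% × 95/365 = €18,839.6712
2007-04-06 to 2007-04-21: 16 days at 3% → €1,856,000 × 3% × 16/365 = €2,440.7671
2007-04-22 to 2007-08-12: 113 days at 1.4% → €1,856,000 × 1.4% × 113/365 = €8,044.3616
2007-08-13 to 2007-12-31: 141 days at 3.85% → €1,856,000 × 3.85% × 141/365 = €27,603.5507
Total = €56,928.3507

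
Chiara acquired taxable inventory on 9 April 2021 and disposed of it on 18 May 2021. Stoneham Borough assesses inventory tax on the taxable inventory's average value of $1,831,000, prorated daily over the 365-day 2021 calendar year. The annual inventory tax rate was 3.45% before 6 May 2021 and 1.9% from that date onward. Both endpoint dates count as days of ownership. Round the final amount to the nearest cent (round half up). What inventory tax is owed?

9 April – 5 May 2021: 27 days at 3.45% → $1,831,000 × 3.45% × 27/365 = $4,672.8123
6 May – 18 May 2021: 13 days at 1.9% → $1,831,000 × 1.9% × 13/365 = $1,239.0603
Total = $5,911.8726

$5,911.87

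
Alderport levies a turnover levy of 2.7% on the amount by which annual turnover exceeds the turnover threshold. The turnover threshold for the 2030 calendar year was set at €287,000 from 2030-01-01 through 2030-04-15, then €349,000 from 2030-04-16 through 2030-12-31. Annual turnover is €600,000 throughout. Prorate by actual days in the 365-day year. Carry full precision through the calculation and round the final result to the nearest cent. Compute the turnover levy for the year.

2030-01-01 to 2030-04-15: 105 days, exemption €287,000 → (€600,000 − €287,000) × 2.7% × 105/365 = €2,431.1096
2030-04-16 to 2030-12-31: 260 days, exemption €349,000 → (€600,000 − €349,000) × 2.7% × 260/365 = €4,827.4521
Total = €7,258.5616

€7,258.56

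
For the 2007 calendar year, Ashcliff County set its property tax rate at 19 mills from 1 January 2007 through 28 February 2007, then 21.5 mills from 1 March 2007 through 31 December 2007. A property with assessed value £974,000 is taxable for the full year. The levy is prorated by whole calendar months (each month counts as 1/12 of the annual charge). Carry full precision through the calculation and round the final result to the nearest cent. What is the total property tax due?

1 January – 28 February 2007: 2 months at 19 mills → £974,000 × 1.9% × 2/12 = £3,084.3333
1 March – 31 December 2007: 10 months at 21.5 mills → £974,000 × 2.15% × 10/12 = £17,450.8333
Total = £20,535.1667

£20,535.17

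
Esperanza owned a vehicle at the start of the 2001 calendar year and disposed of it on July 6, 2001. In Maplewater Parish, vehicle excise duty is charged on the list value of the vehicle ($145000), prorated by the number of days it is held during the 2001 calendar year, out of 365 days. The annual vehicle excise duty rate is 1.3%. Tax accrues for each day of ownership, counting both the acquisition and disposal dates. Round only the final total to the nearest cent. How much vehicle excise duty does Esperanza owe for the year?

$965.74

Days held (January 1 – July 6, 2001): 187 out of 365
Tax = $145000 × 1.3% × 187/365 = $965.7397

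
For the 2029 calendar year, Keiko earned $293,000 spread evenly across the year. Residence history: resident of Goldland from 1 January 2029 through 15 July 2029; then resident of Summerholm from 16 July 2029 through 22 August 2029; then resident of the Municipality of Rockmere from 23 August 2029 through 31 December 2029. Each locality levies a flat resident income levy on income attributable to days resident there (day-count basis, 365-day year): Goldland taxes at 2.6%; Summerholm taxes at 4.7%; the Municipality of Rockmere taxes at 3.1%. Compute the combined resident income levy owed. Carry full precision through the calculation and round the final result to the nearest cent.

Goldland, 1 January – 15 July 2029: 196 days → $293,000 × 2.6% × 196/365 = $4,090.7616
Summerholm, 16 July – 22 August 2029: 38 days → $293,000 × 4.7% × 38/365 = $1,433.6932
The Municipality of Rockmere, 23 August – 31 December 2029: 131 days → $293,000 × 3.1% × 131/365 = $3,259.9260
Total = $8,784.3808

$8,784.38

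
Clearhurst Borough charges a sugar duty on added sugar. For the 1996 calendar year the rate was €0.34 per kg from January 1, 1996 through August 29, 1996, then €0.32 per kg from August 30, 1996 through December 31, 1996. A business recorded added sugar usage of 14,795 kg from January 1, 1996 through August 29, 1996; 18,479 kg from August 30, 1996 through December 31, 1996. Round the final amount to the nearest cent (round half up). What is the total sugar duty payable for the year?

January 1 – August 29, 1996: 14,795 kg at €0.34/kg → €5,030.30
August 30 – December 31, 1996: 18,479 kg at €0.32/kg → €5,913.28

€10,943.58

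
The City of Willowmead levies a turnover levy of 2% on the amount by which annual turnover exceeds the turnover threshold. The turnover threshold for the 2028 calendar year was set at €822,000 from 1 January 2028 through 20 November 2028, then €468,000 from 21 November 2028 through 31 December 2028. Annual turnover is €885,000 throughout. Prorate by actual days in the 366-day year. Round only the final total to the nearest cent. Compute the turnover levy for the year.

€2,053.11

1 January – 20 November 2028: 325 days, exemption €822,000 → (€885,000 − €822,000) × 2% × 325/366 = €1,118.8525
21 November – 31 December 2028: 41 days, exemption €468,000 → (€885,000 − €468,000) × 2% × 41/366 = €934.2623
Total = €2,053.1148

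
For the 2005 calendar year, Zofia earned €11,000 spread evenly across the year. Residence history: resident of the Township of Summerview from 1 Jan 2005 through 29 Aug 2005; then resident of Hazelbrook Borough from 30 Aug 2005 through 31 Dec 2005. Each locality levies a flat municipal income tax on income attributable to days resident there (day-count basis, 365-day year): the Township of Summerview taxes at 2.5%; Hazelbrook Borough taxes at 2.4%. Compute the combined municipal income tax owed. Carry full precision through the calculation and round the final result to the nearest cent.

€271.26

The Township of Summerview, 1 Jan – 29 Aug 2005: 241 days → €11,000 × 2.5% × 241/365 = €181.5753
Hazelbrook Borough, 30 Aug – 31 Dec 2005: 124 days → €11,000 × 2.4% × 124/365 = €89.6877
Total = €271.2630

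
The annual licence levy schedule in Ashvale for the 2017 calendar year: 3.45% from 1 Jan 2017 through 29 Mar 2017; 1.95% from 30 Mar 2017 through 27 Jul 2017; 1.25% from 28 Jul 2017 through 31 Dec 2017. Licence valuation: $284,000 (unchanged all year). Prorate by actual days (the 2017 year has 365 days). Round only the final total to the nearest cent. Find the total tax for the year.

$5,709.96

1 Jan – 29 Mar 2017: 88 days at 3.45% → $284,000 × 3.45% × 88/365 = $2,362.2575
30 Mar – 27 Jul 2017: 120 days at 1.95% → $284,000 × 1.95% × 120/365 = $1,820.7123
28 Jul – 31 Dec 2017: 157 days at 1.25% → $284,000 × 1.25% × 157/365 = $1,526.9863
Total = $5,709.9562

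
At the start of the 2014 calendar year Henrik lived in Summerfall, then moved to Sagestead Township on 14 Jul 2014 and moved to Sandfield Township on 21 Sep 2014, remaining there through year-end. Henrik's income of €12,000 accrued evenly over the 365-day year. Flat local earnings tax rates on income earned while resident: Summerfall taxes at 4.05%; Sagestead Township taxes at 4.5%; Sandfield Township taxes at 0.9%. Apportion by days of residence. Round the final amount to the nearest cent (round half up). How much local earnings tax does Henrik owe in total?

Summerfall, 1 Jan – 13 Jul 2014: 194 days → €12,000 × 4.05% × 194/365 = €258.3123
Sagestead Township, 14 Jul – 20 Sep 2014: 69 days → €12,000 × 4.5% × 69/365 = €102.0822
Sandfield Township, 21 Sep – 31 Dec 2014: 102 days → €12,000 × 0.9% × 102/365 = €30.1808
Total = €390.5753

€390.58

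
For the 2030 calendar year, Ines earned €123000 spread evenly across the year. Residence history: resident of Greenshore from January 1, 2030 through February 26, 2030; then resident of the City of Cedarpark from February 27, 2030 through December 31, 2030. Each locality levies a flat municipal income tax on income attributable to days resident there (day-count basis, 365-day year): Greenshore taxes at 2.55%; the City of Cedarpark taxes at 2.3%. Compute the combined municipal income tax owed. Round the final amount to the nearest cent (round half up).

Greenshore, January 1 – February 26, 2030: 57 days → €123000 × 2.55% × 57/365 = €489.8096
The City of Cedarpark, February 27 – December 31, 2030: 308 days → €123000 × 2.3% × 308/365 = €2387.2110
Total = €2877.0205

€2877.02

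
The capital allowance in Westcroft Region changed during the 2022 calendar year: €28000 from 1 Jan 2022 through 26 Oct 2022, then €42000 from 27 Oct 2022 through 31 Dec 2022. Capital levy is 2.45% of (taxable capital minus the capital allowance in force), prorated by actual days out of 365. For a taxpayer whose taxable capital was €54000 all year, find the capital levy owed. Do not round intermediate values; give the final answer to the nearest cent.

€574.98

1 Jan – 26 Oct 2022: 299 days, exemption €28000 → (€54000 − €28000) × 2.45% × 299/365 = €521.8164
27 Oct – 31 Dec 2022: 66 days, exemption €42000 → (€54000 − €42000) × 2.45% × 66/365 = €53.1616
Total = €574.9781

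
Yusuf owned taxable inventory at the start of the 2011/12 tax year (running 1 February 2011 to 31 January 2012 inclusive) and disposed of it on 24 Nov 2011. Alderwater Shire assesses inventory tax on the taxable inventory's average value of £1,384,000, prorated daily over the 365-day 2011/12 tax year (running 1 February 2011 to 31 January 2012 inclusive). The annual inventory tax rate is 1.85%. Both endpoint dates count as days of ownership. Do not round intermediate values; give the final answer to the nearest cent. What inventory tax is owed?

£20,833.94

Days held (1 Feb – 24 Nov 2011): 297 out of 365
Tax = £1,384,000 × 1.85% × 297/365 = £20,833.9397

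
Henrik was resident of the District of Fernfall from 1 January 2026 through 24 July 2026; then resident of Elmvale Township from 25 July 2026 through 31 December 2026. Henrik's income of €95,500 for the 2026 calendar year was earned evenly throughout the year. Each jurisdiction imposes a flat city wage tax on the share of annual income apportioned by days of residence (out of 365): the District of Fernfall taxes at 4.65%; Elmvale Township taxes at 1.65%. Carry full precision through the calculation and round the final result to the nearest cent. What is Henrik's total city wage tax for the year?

The District of Fernfall, 1 January – 24 July 2026: 205 days → €95,500 × 4.65% × 205/365 = €2,494.1199
Elmvale Township, 25 July – 31 December 2026: 160 days → €95,500 × 1.65% × 160/365 = €690.7397
Total = €3,184.8596

€3,184.86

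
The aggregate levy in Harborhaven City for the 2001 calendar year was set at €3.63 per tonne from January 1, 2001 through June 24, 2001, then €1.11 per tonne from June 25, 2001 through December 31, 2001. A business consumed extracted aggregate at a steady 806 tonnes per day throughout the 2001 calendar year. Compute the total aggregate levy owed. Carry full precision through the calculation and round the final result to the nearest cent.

January 1 – June 24, 2001: 175 days × 806 tonnes/day = 141,050 tonnes at €3.63/tonne → €512,011.50
June 25 – December 31, 2001: 190 days × 806 tonnes/day = 153,140 tonnes at €1.11/tonne → €169,985.40

€681,996.90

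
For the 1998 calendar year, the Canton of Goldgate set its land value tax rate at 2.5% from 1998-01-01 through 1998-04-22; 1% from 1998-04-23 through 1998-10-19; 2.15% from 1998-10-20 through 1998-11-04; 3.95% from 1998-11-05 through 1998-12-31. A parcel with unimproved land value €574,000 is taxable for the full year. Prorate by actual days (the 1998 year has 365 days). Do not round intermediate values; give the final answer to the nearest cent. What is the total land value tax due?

€11,315.66

1998-01-01 to 1998-04-22: 112 days at 2.5% → €574,000 × 2.5% × 112/365 = €4,403.2877
1998-04-23 to 1998-10-19: 180 days at 1% → €574,000 × 1% × 180/365 = €2,830.6849
1998-10-20 to 1998-11-04: 16 days at 2.15% → €574,000 × 2.15% × 16/365 = €540.9753
1998-11-05 to 1998-12-31: 57 days at 3.95% → €574,000 × 3.95% × 57/365 = €3,540.7151
Total = €11,315.6630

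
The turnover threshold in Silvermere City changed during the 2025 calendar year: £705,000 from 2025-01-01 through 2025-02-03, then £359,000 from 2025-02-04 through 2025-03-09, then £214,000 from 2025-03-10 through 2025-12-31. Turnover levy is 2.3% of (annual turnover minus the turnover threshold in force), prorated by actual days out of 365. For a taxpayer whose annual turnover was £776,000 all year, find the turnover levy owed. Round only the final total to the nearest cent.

£11,563.39

2025-01-01 to 2025-02-03: 34 days, exemption £705,000 → (£776,000 − £705,000) × 2.3% × 34/365 = £152.1151
2025-02-04 to 2025-03-09: 34 days, exemption £359,000 → (£776,000 − £359,000) × 2.3% × 34/365 = £893.4082
2025-03-10 to 2025-12-31: 297 days, exemption £214,000 → (£776,000 − £214,000) × 2.3% × 297/365 = £10,517.8685
Total = £11,563.3918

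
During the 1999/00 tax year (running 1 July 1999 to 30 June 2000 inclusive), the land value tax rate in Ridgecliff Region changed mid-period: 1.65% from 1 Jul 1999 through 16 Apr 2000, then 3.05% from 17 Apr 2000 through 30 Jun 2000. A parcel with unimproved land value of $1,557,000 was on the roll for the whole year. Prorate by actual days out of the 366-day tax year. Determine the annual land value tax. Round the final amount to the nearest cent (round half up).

$30,157.30

1 Jul 1999 – 16 Apr 2000: 291 days at 1.65% → $1,557,000 × 1.65% × 291/366 = $20,426.0533
17 Apr – 30 Jun 2000: 75 days at 3.05% → $1,557,000 × 3.05% × 75/366 = $9,731.2500
Total = $30,157.3033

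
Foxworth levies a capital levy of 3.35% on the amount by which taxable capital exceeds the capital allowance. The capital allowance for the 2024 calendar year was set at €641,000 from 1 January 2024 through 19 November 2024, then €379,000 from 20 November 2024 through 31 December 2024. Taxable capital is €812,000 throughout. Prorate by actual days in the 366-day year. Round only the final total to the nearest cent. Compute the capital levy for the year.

€6,735.70

1 January – 19 November 2024: 324 days, exemption €641,000 → (€812,000 − €641,000) × 3.35% × 324/366 = €5,071.1311
20 November – 31 December 2024: 42 days, exemption €379,000 → (€812,000 − €379,000) × 3.35% × 42/366 = €1,664.5656
Total = €6,735.6967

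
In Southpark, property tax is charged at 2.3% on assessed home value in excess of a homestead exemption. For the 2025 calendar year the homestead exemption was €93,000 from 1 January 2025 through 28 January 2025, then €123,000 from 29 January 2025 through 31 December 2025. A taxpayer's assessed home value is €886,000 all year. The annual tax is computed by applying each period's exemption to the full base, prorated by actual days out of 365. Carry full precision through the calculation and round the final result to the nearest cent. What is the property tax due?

1 January – 28 January 2025: 28 days, exemption €93,000 → (€886,000 − €93,000) × 2.3% × 28/365 = €1,399.1562
29 January – 31 December 2025: 337 days, exemption €123,000 → (€886,000 − €123,000) × 2.3% × 337/365 = €16,202.7753
Total = €17,601.9315

€17,601.93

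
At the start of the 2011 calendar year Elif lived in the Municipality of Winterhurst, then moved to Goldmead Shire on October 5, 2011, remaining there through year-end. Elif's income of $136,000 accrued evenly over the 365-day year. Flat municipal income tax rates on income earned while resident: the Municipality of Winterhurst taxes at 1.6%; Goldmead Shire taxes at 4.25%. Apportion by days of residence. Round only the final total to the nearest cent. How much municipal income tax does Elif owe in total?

$3,044.91

The Municipality of Winterhurst, January 1 – October 4, 2011: 277 days → $136,000 × 1.6% × 277/365 = $1,651.3753
Goldmead Shire, October 5 – December 31, 2011: 88 days → $136,000 × 4.25% × 88/365 = $1,393.5342
Total = $3,044.9096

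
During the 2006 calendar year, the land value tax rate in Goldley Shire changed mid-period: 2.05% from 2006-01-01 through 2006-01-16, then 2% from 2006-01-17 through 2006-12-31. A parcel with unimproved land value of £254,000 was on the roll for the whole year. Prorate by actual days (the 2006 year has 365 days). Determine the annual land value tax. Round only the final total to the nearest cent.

£5,085.57

2006-01-01 to 2006-01-16: 16 days at 2.05% → £254,000 × 2.05% × 16/365 = £228.2521
2006-01-17 to 2006-12-31: 349 days at 2% → £254,000 × 2% × 349/365 = £4,857.3151
Total = £5,085.5671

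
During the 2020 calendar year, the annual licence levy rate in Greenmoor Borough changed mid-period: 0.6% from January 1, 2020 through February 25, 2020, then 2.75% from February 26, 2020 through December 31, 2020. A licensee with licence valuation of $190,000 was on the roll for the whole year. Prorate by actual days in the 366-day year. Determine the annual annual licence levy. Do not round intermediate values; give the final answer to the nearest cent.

$4,599.97

January 1 – February 25, 2020: 56 days at 0.6% → $190,000 × 0.6% × 56/366 = $174.4262
February 26 – December 31, 2020: 310 days at 2.75% → $190,000 × 2.75% × 310/366 = $4,425.5464
Total = $4,599.9727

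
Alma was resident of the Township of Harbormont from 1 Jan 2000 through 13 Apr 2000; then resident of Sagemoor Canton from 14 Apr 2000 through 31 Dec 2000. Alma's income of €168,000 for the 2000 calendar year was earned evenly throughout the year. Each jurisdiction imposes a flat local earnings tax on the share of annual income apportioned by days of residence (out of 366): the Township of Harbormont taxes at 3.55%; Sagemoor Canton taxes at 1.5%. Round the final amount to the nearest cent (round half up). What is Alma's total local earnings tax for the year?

€3,498.62

The Township of Harbormont, 1 Jan – 13 Apr 2000: 104 days → €168,000 × 3.55% × 104/366 = €1,694.6885
Sagemoor Canton, 14 Apr – 31 Dec 2000: 262 days → €168,000 × 1.5% × 262/366 = €1,803.9344
Total = €3,498.6230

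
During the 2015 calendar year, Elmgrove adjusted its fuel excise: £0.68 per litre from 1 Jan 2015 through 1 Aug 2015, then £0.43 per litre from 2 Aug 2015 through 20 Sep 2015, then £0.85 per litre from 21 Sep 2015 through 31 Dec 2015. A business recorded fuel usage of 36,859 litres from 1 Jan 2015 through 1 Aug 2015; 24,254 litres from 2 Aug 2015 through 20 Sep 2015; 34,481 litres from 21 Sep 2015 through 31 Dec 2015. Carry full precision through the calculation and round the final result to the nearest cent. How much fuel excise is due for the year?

£64,802.19

1 Jan – 1 Aug 2015: 36,859 litres at £0.68/litre → £25,064.12
2 Aug – 20 Sep 2015: 24,254 litres at £0.43/litre → £10,429.22
21 Sep – 31 Dec 2015: 34,481 litres at £0.85/litre → £29,308.85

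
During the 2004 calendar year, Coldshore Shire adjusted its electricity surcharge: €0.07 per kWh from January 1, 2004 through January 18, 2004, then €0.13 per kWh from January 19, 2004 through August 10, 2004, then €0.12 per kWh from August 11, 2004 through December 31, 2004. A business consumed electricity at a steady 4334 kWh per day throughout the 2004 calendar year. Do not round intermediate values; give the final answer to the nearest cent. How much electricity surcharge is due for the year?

€195,333.38

January 1 – January 18, 2004: 18 days × 4334 kWh/day = 78,012 kWh at €0.07/kWh → €5,460.84
January 19 – August 10, 2004: 205 days × 4334 kWh/day = 888,470 kWh at €0.13/kWh → €115,501.10
August 11 – December 31, 2004: 143 days × 4334 kWh/day = 619,762 kWh at €0.12/kWh → €74,371.44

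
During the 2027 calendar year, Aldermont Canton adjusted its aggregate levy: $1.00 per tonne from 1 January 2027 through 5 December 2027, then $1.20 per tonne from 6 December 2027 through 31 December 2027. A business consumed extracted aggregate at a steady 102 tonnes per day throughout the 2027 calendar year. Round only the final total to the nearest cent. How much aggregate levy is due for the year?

$37,760.40

1 January – 5 December 2027: 339 days × 102 tonnes/day = 34,578 tonnes at $1.00/tonne → $34,578.00
6 December – 31 December 2027: 26 days × 102 tonnes/day = 2,652 tonnes at $1.20/tonne → $3,182.40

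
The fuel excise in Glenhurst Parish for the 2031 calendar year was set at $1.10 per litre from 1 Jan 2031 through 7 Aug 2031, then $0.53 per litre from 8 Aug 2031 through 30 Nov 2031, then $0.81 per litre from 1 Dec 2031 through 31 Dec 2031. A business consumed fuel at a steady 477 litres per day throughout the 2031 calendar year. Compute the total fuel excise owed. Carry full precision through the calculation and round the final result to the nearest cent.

1 Jan – 7 Aug 2031: 219 days × 477 litres/day = 104,463 litres at $1.10/litre → $114909.30
8 Aug – 30 Nov 2031: 115 days × 477 litres/day = 54,855 litres at $0.53/litre → $29073.15
1 Dec – 31 Dec 2031: 31 days × 477 litres/day = 14,787 litres at $0.81/litre → $11977.47

$155959.92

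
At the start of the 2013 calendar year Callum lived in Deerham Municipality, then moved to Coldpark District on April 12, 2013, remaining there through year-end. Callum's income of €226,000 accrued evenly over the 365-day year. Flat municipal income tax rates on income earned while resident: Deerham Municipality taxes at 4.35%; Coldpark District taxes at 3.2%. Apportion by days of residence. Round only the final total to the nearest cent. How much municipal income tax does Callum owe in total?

€7,951.18

Deerham Municipality, January 1 – April 11, 2013: 101 days → €226,000 × 4.35% × 101/365 = €2,720.3589
Coldpark District, April 12 – December 31, 2013: 264 days → €226,000 × 3.2% × 264/365 = €5,230.8164
Total = €7,951.1753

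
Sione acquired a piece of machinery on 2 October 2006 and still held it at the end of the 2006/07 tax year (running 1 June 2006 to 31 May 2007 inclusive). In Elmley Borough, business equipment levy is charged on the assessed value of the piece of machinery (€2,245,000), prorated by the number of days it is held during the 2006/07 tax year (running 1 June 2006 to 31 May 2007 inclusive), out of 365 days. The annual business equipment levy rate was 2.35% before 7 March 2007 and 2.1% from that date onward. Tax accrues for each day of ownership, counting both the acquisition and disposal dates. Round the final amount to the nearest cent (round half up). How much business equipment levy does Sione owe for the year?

2 October 2006 – 6 March 2007: 156 days at 2.35% → €2,245,000 × 2.35% × 156/365 = €22,548.4110
7 March – 31 May 2007: 86 days at 2.1% → €2,245,000 × 2.1% × 86/365 = €11,108.1370
Total = €33,656.5479

€33,656.55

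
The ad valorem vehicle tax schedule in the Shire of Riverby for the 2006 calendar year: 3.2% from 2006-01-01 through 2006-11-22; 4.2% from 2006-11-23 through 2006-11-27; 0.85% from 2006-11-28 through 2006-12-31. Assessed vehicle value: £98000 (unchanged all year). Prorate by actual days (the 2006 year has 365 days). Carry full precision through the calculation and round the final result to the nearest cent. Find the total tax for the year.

£2934.90

2006-01-01 to 2006-11-22: 326 days at 3.2% → £98000 × 3.2% × 326/365 = £2800.9205
2006-11-23 to 2006-11-27: 5 days at 4.2% → £98000 × 4.2% × 5/365 = £56.3836
2006-11-28 to 2006-12-31: 34 days at 0.85% → £98000 × 0.85% × 34/365 = £77.5945
Total = £2934.8986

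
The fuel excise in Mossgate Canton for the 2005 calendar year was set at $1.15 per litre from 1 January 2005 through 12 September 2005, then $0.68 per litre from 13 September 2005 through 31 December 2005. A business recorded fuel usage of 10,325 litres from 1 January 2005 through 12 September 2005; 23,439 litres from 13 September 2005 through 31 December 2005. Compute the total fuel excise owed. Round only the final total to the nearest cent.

1 January – 12 September 2005: 10,325 litres at $1.15/litre → $11,873.75
13 September – 31 December 2005: 23,439 litres at $0.68/litre → $15,938.52

$27,812.27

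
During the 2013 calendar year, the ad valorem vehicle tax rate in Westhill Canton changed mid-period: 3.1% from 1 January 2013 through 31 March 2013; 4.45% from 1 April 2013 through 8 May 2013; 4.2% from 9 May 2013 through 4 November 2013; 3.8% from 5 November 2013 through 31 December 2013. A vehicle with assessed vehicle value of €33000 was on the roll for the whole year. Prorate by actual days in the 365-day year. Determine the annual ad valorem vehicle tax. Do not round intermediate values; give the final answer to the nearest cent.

€1284.47

1 January – 31 March 2013: 90 days at 3.1% → €33000 × 3.1% × 90/365 = €252.2466
1 April – 8 May 2013: 38 days at 4.45% → €33000 × 4.45% × 38/365 = €152.8849
9 May – 4 November 2013: 180 days at 4.2% → €33000 × 4.2% × 180/365 = €683.5068
5 November – 31 December 2013: 57 days at 3.8% → €33000 × 3.8% × 57/365 = €195.8301
Total = €1284.4685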